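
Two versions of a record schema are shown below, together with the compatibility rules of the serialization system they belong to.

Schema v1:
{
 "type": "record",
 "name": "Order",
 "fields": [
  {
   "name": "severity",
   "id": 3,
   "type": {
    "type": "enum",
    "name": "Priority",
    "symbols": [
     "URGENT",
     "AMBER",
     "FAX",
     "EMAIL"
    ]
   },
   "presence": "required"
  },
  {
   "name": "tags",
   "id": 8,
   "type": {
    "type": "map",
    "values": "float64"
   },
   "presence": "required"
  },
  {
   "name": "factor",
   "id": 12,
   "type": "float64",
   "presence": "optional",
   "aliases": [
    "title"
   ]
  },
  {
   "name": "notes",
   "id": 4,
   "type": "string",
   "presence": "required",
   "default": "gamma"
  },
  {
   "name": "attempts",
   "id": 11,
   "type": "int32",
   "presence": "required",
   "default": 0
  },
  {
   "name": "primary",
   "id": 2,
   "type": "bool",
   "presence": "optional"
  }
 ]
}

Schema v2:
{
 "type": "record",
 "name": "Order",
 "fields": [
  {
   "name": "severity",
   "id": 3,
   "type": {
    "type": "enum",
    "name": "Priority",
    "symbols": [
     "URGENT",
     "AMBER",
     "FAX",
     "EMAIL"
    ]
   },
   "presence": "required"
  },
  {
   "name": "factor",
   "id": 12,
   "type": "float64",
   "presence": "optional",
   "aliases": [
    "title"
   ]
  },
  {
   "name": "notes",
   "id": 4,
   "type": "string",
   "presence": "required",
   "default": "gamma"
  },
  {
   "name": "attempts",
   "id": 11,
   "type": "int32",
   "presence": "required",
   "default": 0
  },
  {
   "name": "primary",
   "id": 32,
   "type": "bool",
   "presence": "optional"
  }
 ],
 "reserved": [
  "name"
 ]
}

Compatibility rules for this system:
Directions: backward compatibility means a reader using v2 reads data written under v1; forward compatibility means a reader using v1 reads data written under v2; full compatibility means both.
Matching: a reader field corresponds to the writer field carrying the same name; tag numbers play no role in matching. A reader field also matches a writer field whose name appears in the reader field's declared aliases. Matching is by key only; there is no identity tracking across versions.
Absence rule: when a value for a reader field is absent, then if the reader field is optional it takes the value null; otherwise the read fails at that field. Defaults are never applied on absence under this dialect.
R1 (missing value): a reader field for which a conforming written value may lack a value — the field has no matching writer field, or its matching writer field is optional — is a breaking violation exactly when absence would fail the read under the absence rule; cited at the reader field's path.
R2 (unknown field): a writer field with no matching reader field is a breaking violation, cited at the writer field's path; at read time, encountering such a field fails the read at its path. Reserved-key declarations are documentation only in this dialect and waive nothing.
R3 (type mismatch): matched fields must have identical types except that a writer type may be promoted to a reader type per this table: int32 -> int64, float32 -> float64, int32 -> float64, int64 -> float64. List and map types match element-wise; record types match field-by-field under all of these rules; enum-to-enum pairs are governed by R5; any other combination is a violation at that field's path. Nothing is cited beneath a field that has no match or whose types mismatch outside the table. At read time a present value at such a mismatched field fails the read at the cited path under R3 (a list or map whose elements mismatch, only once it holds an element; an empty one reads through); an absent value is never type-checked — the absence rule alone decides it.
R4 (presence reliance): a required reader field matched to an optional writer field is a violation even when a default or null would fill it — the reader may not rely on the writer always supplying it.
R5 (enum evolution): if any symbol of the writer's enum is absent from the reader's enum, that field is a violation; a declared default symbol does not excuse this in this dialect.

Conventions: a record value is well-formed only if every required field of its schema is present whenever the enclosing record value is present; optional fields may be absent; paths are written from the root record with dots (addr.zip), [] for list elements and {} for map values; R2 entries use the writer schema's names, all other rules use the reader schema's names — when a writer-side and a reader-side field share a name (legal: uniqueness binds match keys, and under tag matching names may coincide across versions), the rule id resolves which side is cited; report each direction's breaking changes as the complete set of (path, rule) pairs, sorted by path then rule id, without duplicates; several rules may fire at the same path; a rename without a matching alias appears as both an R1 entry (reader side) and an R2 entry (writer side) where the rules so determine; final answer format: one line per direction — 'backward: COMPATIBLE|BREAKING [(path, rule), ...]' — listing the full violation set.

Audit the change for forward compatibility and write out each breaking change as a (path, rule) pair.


the writer's type comes first in each Order pair
forward for Order (reader v1, writer v2):
  writer required, Priority -> Priority: reader severity maps from writer severity
  tags: no writer-side match
  writer optional, float64 -> float64: reader factor maps from writer factor
  writer required, string -> string: reader notes maps from writer notes
  writer required, int32 -> int32: reader attempts maps from writer attempts
  writer optional, bool -> bool: reader primary maps from writer primary
  breaking: (tags, R1)
  forward on Order therefore BREAKING (1)
diffs on Order not affecting the asked answer:
  field primary in record Order: tag 2 changed to 32 -> inert for the asked Order verdict: nothing fires

forward: BREAKING [(tags, R1)]


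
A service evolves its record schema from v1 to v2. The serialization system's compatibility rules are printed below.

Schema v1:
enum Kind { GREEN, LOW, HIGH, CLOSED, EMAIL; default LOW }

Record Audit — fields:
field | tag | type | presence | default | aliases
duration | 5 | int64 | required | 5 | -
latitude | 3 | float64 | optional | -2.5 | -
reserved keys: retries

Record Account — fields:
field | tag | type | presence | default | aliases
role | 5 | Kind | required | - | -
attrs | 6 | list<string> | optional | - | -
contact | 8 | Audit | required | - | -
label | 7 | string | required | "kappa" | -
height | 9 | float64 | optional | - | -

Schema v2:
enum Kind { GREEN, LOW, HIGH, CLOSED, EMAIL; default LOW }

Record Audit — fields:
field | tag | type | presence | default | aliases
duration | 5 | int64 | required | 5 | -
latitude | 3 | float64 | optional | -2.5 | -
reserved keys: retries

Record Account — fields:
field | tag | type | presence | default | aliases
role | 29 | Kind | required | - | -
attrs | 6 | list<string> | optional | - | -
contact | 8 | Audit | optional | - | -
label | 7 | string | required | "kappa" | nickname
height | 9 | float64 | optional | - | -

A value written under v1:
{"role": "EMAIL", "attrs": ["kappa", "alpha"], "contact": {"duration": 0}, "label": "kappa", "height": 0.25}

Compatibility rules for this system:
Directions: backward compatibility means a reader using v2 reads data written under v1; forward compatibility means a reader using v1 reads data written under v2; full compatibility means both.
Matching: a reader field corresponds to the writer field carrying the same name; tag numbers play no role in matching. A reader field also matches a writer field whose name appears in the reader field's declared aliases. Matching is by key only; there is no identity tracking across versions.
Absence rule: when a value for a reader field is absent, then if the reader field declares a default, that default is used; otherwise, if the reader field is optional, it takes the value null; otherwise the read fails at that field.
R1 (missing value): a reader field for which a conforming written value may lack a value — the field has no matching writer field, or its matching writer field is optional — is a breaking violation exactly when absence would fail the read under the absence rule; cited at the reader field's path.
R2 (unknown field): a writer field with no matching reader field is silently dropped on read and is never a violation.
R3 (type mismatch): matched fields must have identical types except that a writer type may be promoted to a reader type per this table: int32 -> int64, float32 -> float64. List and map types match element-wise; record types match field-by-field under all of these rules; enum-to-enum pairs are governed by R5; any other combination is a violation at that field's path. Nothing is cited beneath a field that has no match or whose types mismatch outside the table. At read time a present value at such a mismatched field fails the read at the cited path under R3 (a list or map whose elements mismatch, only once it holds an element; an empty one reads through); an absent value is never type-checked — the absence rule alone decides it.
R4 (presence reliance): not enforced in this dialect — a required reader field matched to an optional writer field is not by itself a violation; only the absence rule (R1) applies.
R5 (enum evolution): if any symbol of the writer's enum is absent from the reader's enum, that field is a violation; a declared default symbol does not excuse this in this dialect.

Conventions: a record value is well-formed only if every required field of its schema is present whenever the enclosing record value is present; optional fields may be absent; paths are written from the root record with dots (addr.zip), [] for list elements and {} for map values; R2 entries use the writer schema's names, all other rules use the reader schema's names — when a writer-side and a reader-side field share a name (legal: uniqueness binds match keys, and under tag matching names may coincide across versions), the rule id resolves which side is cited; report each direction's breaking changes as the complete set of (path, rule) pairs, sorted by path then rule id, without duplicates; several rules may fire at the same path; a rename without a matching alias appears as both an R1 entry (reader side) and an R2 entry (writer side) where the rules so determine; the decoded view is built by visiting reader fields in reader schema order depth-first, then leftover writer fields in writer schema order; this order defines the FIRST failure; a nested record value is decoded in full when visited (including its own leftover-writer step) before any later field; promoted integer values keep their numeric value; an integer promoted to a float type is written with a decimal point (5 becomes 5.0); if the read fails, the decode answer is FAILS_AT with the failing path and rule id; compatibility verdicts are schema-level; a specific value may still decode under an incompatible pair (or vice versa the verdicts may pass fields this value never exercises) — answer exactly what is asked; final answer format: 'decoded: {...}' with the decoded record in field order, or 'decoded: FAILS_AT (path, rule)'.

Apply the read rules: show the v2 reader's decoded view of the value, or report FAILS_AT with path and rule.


each type pair in Account: writer, then reader
decode walk for Account under reader schema v2:
  role := "EMAIL"
  attrs := ["kappa", "alpha"]
  contact.duration := 0
  contact.latitude := -2.5 (absent -> default)
  label := "kappa"
  height := 0.25
  => decoded: {"role": "EMAIL", "attrs": ["kappa", "alpha"], "contact": {"duration": 0, "latitude": -2.5}, "label": "kappa", "height": 0.25}
diffs on Account not affecting the asked answer:
  field role in record Account: tag 5 changed to 29 -> no rule fires on it and the decoded Account view is identical with or without it
  field contact in record Account: required changed to optional -> affects the rule determinations only; this particular Account value decodes identically

decoded: {"role": "EMAIL", "attrs": ["kappa", "alpha"], "contact": {"duration": 0, "latitude": -2.5}, "label": "kappa", "height": 0.25}


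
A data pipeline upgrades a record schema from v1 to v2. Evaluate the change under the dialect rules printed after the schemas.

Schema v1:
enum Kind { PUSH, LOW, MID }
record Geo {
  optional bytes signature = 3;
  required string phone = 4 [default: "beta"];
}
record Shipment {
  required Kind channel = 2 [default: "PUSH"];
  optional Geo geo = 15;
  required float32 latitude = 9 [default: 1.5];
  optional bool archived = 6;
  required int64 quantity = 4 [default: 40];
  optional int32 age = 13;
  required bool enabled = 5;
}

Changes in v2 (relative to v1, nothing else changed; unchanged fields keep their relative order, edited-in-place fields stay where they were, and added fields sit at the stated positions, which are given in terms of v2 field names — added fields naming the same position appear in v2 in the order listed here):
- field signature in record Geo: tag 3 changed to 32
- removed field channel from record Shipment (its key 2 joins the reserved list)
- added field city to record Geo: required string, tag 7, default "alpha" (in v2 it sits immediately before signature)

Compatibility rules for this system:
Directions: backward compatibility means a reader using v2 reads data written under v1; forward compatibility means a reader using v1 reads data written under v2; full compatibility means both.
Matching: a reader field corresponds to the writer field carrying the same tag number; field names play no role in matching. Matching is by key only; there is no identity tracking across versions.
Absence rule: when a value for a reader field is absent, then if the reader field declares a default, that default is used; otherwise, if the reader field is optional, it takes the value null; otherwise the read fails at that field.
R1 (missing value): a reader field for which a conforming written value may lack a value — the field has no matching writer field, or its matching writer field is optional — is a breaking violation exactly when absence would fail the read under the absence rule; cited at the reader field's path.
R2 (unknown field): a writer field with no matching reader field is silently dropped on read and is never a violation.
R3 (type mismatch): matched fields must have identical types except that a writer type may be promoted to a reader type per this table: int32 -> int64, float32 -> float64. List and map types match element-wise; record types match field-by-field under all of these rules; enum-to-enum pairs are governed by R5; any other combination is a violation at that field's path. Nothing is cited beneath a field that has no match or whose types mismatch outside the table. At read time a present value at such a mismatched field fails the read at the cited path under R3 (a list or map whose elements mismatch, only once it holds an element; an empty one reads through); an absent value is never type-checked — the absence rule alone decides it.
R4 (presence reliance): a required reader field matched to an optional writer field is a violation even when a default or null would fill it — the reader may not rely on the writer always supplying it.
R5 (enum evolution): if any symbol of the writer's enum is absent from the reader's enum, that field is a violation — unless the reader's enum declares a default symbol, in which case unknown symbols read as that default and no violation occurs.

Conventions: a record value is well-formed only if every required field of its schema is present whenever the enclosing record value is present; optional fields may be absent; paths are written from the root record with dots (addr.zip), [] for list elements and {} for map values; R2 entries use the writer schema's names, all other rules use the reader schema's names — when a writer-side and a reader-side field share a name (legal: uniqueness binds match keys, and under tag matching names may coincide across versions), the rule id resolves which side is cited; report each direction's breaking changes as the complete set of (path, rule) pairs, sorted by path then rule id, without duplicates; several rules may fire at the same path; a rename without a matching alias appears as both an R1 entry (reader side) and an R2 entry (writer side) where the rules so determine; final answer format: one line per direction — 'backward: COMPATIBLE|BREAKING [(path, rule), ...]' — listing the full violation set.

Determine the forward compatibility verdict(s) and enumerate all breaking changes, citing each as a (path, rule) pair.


forward: COMPATIBLE []

each type pair in Shipment: writer, then reader
forward for Shipment (reader v1, writer v2):
  no writer field matches reader channel
  geo: Geo -> Geo, writer optional; from geo
  latitude: float32 -> float32, writer required; from latitude
  archived: bool -> bool, writer optional; from archived
  quantity: int64 -> int64, writer required; from quantity
  age: int32 -> int32, writer optional; from age
  enabled: bool -> bool, writer required; from enabled
  no writer field matches reader geo.signature
  geo.phone: string -> string, writer required; from geo.phone
  leftover writer field: geo.city
  leftover writer field: geo.signature
  => forward verdict for Shipment: COMPATIBLE, no violations
remaining Shipment differences; none change what is asked:
  field signature in record Geo: tag 3 changed to 32 -> no rule fires on it in Shipment's dialect; the asked verdict holds
  removed field channel from record Shipment (its key 2 joins the reserved list) -> no rule fires on it in Shipment's dialect; the asked verdict holds
  added field city to record Geo: required string, tag 7, default "alpha" (in v2 it sits immediately before signature) -> no rule fires on it in Shipment's dialect; the asked verdict holds


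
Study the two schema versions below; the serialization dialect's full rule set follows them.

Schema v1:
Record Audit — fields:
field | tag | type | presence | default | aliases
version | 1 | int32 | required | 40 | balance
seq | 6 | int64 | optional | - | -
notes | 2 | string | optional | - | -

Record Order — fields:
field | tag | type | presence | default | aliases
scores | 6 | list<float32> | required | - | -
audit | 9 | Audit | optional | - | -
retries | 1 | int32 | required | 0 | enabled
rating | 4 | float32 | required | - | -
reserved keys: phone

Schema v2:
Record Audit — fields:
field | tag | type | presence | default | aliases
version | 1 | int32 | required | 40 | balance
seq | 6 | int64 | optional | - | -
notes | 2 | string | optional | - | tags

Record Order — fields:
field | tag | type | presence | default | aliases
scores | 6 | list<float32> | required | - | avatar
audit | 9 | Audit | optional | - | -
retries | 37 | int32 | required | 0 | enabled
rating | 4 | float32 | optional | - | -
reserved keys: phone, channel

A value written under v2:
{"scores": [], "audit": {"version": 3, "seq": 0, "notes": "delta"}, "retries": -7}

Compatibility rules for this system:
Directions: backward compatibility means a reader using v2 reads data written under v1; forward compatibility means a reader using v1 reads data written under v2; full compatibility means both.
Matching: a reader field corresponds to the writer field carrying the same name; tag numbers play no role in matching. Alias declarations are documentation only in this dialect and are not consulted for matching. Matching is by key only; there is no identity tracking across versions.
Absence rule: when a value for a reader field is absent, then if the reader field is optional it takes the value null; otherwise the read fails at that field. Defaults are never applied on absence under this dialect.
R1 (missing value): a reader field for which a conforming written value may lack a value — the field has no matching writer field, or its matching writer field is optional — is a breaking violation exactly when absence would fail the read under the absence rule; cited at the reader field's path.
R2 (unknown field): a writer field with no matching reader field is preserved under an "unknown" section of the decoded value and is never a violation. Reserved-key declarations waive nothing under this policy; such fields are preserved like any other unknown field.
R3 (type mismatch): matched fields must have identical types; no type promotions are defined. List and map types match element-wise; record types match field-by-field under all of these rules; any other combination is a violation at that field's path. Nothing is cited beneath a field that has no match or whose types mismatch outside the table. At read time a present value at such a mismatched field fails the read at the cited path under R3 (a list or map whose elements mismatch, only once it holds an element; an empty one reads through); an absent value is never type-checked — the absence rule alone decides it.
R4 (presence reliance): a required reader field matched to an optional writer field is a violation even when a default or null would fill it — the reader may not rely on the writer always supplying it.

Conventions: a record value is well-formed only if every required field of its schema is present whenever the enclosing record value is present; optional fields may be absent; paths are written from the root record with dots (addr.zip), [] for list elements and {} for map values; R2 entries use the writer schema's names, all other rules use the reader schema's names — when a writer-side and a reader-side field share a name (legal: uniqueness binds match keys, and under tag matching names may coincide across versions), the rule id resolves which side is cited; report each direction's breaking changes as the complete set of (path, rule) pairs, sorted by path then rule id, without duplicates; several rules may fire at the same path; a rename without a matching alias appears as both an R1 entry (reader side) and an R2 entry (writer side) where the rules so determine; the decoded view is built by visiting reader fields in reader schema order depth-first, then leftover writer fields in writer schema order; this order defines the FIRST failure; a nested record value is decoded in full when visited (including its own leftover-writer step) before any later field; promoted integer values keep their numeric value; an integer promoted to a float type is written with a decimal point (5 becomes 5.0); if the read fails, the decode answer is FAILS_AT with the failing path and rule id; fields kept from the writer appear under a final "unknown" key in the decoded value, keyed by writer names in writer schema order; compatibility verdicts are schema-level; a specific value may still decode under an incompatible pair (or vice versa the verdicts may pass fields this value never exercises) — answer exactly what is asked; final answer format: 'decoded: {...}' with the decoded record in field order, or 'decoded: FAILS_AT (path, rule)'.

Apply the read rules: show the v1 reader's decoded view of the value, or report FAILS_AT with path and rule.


decoded: FAILS_AT (rating, R1)

in Order below, arrows point writer -> reader
decode (reader v1):
  scores := []
  audit.version := 3
  audit.seq := 0
  audit.notes := "delta"
  retries := -7
  read fails at rating under R1 (no fill)
  => FAILS_AT (rating, R1)
remaining Order differences; none change what is asked:
  field retries in record Order: tag 1 changed to 37 -> triggers nothing under the printed rules; the Order answer is the same either way


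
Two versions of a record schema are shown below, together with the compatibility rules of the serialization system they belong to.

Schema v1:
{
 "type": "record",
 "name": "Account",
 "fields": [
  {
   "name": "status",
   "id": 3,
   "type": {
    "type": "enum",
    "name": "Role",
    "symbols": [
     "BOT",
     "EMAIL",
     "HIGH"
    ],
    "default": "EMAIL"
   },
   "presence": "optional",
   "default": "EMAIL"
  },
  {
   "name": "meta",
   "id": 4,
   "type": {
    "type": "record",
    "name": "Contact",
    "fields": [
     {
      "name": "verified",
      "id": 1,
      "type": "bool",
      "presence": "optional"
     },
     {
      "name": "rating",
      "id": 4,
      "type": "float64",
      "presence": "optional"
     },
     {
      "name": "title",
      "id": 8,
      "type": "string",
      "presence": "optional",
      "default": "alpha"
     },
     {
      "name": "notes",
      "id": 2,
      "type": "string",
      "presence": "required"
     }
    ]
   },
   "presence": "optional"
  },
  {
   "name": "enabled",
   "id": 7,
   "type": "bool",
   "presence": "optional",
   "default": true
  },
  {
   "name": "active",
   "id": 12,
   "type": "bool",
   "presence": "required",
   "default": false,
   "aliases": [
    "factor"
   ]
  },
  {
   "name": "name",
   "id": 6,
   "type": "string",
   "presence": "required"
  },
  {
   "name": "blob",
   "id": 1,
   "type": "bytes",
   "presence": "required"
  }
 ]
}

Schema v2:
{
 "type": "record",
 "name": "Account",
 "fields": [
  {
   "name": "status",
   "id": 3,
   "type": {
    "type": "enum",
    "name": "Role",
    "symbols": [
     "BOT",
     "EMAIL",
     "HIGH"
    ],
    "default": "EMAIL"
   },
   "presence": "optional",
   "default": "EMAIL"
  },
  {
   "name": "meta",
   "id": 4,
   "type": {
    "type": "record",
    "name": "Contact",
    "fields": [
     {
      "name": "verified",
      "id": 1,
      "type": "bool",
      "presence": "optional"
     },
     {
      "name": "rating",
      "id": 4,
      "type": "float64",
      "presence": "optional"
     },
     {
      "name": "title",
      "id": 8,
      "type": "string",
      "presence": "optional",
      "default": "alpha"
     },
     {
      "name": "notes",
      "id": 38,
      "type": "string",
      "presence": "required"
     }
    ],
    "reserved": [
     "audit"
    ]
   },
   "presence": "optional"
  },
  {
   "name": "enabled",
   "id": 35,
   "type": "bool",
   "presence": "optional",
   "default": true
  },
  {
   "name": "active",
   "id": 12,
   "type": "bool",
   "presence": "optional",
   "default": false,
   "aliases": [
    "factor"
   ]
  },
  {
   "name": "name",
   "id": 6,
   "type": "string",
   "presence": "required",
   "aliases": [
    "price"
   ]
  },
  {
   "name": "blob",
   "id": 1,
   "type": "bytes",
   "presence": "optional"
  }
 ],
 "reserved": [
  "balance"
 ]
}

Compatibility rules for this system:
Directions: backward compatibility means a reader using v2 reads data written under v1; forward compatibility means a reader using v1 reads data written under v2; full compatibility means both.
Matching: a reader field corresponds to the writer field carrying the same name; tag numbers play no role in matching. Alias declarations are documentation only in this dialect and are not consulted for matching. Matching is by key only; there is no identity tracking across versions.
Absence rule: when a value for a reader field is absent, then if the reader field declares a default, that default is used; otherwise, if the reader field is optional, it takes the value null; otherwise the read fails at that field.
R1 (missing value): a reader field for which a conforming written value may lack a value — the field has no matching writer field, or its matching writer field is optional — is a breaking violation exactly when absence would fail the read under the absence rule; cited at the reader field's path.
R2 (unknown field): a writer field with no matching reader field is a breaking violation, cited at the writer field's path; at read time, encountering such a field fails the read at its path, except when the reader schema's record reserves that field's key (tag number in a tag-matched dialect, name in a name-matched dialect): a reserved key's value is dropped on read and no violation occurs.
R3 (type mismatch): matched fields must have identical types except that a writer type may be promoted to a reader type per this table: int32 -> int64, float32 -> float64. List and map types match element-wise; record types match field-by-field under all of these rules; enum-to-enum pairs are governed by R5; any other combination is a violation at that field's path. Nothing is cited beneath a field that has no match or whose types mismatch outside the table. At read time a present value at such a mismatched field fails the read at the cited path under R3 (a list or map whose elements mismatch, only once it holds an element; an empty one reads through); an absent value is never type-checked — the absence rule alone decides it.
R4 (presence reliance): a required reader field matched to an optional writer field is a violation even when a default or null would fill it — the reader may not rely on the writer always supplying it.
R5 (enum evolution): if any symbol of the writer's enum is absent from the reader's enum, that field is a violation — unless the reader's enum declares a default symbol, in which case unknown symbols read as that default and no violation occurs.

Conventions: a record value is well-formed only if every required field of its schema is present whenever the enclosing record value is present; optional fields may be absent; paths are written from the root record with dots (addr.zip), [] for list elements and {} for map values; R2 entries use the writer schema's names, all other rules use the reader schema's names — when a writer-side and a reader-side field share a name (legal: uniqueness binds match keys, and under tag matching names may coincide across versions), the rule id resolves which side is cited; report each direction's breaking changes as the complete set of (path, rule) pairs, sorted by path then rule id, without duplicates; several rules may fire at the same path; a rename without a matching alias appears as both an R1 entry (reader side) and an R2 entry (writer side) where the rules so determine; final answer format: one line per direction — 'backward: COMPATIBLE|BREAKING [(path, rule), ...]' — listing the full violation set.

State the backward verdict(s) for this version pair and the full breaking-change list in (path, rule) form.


backward: COMPATIBLE []

arrows below run writer -> reader for Account
backward for Account (reader v2, writer v1):
  status <- status (Role -> Role, writer optional)
  meta <- meta (Contact -> Contact, writer optional)
  enabled <- enabled (bool -> bool, writer optional)
  active <- active (bool -> bool, writer required)
  name <- name (string -> string, writer required)
  blob <- blob (bytes -> bytes, writer required)
  meta.verified <- meta.verified (bool -> bool, writer optional)
  meta.rating <- meta.rating (float64 -> float64, writer optional)
  meta.title <- meta.title (string -> string, writer optional)
  meta.notes <- meta.notes (string -> string, writer required)
  => backward verdict for Account: COMPATIBLE, no violations
ruling out the remaining Account differences:
  field notes in record Contact: tag 2 changed to 38 -> triggers nothing under Account's printed rules — same verdict
  field enabled in record Account: tag 7 changed to 35 -> triggers nothing under Account's printed rules — same verdict
  field blob in record Account: required changed to optional -> its effect on Account is confined to the forward direction, not asked
  field active in record Account: required changed to optional -> its effect on Account is confined to the forward direction, not asked


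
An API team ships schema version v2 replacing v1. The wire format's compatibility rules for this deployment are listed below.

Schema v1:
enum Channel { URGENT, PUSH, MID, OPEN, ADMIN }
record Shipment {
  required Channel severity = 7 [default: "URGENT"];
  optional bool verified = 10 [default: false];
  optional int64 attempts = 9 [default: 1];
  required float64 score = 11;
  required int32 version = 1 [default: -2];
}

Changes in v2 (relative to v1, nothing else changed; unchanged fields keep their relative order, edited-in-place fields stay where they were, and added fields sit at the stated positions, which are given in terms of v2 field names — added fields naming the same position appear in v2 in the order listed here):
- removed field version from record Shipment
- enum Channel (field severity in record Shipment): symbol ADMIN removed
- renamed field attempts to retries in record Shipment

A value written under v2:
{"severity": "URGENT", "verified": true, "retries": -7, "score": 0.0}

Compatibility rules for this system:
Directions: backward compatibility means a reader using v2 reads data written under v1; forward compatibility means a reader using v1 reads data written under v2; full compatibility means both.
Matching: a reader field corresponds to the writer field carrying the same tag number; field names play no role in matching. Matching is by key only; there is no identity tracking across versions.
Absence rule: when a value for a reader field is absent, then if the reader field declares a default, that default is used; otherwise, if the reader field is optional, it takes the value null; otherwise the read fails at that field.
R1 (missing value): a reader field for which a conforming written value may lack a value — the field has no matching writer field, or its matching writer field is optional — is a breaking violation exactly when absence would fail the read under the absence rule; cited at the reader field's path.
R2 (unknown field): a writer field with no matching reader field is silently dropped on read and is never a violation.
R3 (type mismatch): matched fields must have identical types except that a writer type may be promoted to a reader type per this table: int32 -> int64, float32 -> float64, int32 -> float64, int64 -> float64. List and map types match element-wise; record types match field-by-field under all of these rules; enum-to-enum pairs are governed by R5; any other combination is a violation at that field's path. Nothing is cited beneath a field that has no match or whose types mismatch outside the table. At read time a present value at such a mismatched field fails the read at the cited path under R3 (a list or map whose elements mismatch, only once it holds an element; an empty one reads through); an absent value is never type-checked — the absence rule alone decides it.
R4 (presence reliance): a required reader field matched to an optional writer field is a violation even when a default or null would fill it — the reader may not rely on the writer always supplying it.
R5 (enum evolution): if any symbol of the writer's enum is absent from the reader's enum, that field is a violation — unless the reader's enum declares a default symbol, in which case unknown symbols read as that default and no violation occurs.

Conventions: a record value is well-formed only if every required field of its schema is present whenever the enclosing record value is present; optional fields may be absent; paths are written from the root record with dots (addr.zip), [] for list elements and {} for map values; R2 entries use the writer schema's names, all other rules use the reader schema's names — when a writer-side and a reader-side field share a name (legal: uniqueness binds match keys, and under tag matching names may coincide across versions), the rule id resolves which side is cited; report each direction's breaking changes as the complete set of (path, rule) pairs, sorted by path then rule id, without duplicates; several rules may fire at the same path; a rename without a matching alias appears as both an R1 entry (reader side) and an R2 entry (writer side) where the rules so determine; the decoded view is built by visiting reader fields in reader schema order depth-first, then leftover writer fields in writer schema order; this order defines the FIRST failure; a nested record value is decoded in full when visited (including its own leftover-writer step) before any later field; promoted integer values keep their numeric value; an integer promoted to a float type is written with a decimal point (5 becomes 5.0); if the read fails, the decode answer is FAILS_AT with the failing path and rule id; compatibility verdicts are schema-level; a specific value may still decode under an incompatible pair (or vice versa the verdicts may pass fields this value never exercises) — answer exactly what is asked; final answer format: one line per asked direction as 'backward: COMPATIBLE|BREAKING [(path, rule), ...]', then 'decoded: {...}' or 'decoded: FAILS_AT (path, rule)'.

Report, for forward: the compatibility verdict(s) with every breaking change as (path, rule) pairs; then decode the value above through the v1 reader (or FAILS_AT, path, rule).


in Shipment below, arrows point writer -> reader
forward on Shipment — v1 reading data written by v2:
  severity: paired with writer severity (Channel -> Channel; writer required)
  verified: paired with writer verified (bool -> bool; writer optional)
  attempts: paired with writer retries (int64 -> int64; writer optional)
  score: paired with writer score (float64 -> float64; writer required)
  version: no writer-side match
  nothing fires on Shipment: forward is COMPATIBLE
decoding the Shipment value with the v1 reader:
  severity := "URGENT"
  verified := true
  attempts := -7 (from writer retries)
  score := 0.0
  version := -2 (no value, default fills)
  => decoded: {"severity": "URGENT", "verified": true, "attempts": -7, "score": 0.0, "version": -2}
diffs on Shipment not affecting the asked answer:
  removed field version from record Shipment -> no rule fires on it in Shipment's dialect; the asked verdict holds
  enum Channel (field severity in record Shipment): symbol ADMIN removed -> matters only for Shipment's backward compatibility — outside the asked direction
  renamed field attempts to retries in record Shipment -> no rule fires on it in Shipment's dialect; the asked verdict holds

forward: COMPATIBLE []; decoded: {"severity": "URGENT", "verified": true, "attempts": -7, "score": 0.0, "version": -2}


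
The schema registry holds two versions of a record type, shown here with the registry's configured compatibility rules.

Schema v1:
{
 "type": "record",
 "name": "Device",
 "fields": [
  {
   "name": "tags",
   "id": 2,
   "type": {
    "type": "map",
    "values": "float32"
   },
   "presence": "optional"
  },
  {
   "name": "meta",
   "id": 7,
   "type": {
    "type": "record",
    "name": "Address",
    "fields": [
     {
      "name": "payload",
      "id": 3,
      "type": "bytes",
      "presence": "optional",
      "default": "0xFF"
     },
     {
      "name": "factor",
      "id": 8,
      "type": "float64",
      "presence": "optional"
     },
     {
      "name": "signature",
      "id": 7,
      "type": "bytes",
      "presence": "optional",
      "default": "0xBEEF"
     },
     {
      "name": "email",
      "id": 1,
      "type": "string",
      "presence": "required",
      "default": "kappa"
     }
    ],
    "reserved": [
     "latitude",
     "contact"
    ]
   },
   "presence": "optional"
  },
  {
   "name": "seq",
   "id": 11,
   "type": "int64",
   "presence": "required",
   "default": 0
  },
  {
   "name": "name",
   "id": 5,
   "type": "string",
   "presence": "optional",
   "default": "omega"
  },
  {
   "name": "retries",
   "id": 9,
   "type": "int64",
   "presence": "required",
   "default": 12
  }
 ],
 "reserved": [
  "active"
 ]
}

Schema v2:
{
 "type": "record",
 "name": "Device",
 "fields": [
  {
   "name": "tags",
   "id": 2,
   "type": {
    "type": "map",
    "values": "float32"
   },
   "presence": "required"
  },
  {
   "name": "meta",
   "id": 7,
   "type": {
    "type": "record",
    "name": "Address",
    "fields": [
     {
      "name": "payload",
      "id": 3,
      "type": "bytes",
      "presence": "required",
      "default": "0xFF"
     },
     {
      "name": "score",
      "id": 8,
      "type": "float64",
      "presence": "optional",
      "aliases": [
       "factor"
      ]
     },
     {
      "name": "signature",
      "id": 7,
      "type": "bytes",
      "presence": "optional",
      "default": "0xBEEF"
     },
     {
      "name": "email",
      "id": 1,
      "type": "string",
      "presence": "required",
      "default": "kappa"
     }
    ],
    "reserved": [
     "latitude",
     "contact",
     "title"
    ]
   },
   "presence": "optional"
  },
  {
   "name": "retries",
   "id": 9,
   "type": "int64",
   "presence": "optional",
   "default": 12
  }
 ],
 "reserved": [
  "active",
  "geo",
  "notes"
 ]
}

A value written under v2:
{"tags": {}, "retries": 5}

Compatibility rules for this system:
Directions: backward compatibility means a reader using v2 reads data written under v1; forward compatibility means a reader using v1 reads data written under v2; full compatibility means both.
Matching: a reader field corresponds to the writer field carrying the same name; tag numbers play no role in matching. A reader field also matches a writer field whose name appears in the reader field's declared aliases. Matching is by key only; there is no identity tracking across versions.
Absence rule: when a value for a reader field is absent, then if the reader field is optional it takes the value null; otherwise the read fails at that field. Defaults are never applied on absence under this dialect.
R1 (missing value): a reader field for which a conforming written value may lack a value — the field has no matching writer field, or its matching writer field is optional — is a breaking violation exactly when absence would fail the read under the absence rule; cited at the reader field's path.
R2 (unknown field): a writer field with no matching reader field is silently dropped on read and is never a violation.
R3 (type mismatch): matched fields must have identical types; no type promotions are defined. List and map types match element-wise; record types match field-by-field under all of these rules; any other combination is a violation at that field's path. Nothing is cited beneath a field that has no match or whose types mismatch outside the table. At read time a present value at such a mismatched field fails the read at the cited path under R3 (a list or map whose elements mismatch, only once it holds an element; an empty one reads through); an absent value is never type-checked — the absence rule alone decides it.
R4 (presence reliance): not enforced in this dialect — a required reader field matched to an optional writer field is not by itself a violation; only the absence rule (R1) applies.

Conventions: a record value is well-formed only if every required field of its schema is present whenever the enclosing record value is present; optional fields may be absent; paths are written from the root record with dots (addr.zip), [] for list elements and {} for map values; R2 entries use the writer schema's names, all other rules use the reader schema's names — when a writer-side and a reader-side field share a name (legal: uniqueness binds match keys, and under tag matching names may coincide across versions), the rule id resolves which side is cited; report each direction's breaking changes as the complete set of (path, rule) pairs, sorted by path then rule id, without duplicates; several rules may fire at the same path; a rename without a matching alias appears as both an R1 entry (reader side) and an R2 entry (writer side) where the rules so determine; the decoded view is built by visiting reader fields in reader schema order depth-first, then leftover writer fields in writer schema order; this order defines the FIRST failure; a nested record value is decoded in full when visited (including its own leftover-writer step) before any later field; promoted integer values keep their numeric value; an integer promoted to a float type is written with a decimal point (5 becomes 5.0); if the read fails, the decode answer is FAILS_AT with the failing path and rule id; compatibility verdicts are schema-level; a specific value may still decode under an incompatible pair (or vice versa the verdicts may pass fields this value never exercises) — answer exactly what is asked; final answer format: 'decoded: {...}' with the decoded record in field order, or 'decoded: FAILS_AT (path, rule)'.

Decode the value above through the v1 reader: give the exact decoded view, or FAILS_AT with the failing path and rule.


decoded: FAILS_AT (seq, R1)

in Device below, arrows point writer -> reader
migrating the Device value to v1:
  tags := {}
  meta := null (not supplied -> null)
  read fails at seq under R1 (no fill)
  => FAILS_AT (seq, R1)
remaining Device differences; none change what is asked:
  field payload in record Address: optional changed to required -> a verdict-level change on Device — the shown value reads the same
  removed field name from record Device -> inert under this dialect — no rule fires on Device and the result does not move
  field tags in record Device: optional changed to required -> a verdict-level change on Device — the shown value reads the same
  field retries in record Device: required changed to optional -> a verdict-level change on Device — the shown value reads the same
  renamed field factor to score in record Address (alias factor declared on the renamed field) -> inert under this dialect — no rule fires on Device and the result does not move
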